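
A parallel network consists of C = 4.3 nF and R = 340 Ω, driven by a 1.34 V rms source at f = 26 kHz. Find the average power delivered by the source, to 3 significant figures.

5.28 mW

ω = 2πf = 163400 rad/s
X_C = 1/(ωC) = 1420 Ω
Parallel: admittances add. Y = 1/R + jωC
Y = (0.00294 + j0.000702) S
|Y| = 0.00302 S → |Z| = 1/|Y| = 331 Ω, ∠Z = −∠Y = -13.4°
I = V/|Z| = 4.05 mA
P = VI cos φ = 1.34 × 0.00405 × cos(-13.4°) = 5.28 mW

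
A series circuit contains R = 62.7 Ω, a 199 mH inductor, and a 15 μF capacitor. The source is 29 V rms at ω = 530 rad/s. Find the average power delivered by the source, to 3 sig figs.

X_L = ωL = 105 Ω
X_C = 1/(ωC) = 126 Ω
Net reactance X = X_L − X_C = -20.3 Ω
Z = 62.7 − j20.3 Ω
|Z| = √(62.7² + 20.3²) = 65.9 Ω
∠Z = arctan(-20.3/62.7) = -18.0°
I = V/|Z| = 440 mA
P = VI cos φ = 29 × 0.440 × cos(-18.0°) = 12.1 W

12.1 W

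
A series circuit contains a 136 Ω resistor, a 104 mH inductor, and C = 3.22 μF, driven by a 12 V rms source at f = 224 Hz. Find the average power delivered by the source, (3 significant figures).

ω = 2πf = 1407 rad/s
X_L = ωL = 146 Ω
X_C = 1/(ωC) = 221 Ω
Net reactance X = X_L − X_C = -74.3 Ω
Z = 136 − j74.3 Ω
|Z| = √(136² + 74.3²) = 155 Ω
∠Z = arctan(-74.3/136) = -28.6°
I = V/|Z| = 77.4 mA
P = VI cos φ = 12 × 0.0774 × cos(-28.6°) = 816 mW

816 mW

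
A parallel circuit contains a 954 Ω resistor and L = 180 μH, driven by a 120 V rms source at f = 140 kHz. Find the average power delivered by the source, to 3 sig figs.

ω = 2πf = 879600 rad/s
X_L = ωL = 158 Ω
Parallel: admittances add. Y = 1/R + 1/(jωL)
Y = (0.00105 − j0.00632) S
|Y| = 0.00640 S → |Z| = 1/|Y| = 156 Ω, ∠Z = −∠Y = 80.6°
I = V/|Z| = 768 mA
P = VI cos φ = 120 × 0.768 × cos(80.6°) = 15.1 W

15.1 W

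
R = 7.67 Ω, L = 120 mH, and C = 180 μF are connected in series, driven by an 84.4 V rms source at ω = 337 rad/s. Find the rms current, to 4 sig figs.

X_L = ωL = 40.44 Ω
X_C = 1/(ωC) = 16.49 Ω
Net reactance X = X_L − X_C = 23.95 Ω
Z = 7.670 + j23.95 Ω
|Z| = √(7.670² + 23.95²) = 25.15 Ω
I = V/|Z| = 84.4/25.15 = 3.356 A

3.356 A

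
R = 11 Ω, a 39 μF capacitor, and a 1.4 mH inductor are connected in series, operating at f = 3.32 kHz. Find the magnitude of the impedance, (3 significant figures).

30.1 Ω

ω = 2πf = 20860 rad/s
X_L = ωL = 29.2 Ω
X_C = 1/(ωC) = 1.23 Ω
Net reactance X = X_L − X_C = 28.0 Ω
Z = 11.0 + j28.0 Ω
|Z| = √(11.0² + 28.0²) = 30.1 Ω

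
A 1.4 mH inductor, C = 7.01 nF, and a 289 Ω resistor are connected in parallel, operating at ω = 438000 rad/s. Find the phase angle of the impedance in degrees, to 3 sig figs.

-22.6°

X_L = ωL = 613 Ω
X_C = 1/(ωC) = 326 Ω
Parallel: admittances add. Y = 1/R + 1/(jωL) + jωC
Y = (0.00346 + j0.00144) S
|Y| = 0.00375 S → |Z| = 1/|Y| = 267 Ω, ∠Z = −∠Y = -22.6°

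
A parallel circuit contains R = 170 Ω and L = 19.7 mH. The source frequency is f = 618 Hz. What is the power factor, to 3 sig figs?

ω = 2πf = 3883 rad/s
X_L = ωL = 76.5 Ω
Parallel: admittances add. Y = 1/R + 1/(jωL)
Y = (0.00588 − j0.0131) S
|Y| = 0.0143 S → |Z| = 1/|Y| = 69.8 Ω, ∠Z = −∠Y = 65.8°
cos φ = cos(65.8°) = 0.410

0.410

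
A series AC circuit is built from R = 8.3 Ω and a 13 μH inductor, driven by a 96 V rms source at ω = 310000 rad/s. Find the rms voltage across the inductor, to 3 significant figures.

41.9 V

X_L = ωL = 4.03 Ω
Z = 8.30 + j4.03 Ω
|Z| = √(8.30² + 4.03²) = 9.23 Ω
I = V/|Z| = 10.4 A
V_L = I·|Z_L| = 10.4 × 4.03 = 41.9 V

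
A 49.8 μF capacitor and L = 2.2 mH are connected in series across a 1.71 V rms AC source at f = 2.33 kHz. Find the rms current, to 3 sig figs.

55.5 mA

ω = 2πf = 14640 rad/s
X_L = ωL = 32.2 Ω
X_C = 1/(ωC) = 1.37 Ω
Net reactance X = X_L − X_C = 30.8 Ω
Z = j30.8 Ω
|Z| = √(0² + 30.8²) = 30.8 Ω
I = V/|Z| = 1.71/30.8 = 55.5 mA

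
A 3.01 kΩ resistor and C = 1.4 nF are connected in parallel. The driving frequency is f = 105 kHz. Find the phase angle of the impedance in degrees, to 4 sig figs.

-70.22°

ω = 2πf = 659700 rad/s
X_C = 1/(ωC) = 1083 Ω
Parallel: admittances add. Y = 1/R + jωC
Y = (0.0003322 + j0.0009236) S
|Y| = 0.0009816 S → |Z| = 1/|Y| = 1019 Ω, ∠Z = −∠Y = -70.22°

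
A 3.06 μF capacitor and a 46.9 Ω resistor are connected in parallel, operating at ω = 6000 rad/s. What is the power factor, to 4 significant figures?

0.7578

X_C = 1/(ωC) = 54.47 Ω
Parallel: admittances add. Y = 1/R + jωC
Y = (0.02132 + j0.01836) S
|Y| = 0.02814 S → |Z| = 1/|Y| = 35.54 Ω, ∠Z = −∠Y = -40.73°
cos φ = cos(-40.73°) = 0.7578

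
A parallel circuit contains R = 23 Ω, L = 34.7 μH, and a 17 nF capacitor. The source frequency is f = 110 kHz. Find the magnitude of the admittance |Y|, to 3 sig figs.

52.8 mS

ω = 2πf = 691200 rad/s
X_L = ωL = 24.0 Ω
X_C = 1/(ωC) = 85.1 Ω
Parallel: admittances add. Y = 1/R + 1/(jωL) + jωC
Y = (0.0435 − j0.0299) S
|Y| = 0.0528 S → |Z| = 1/|Y| = 18.9 Ω, ∠Z = −∠Y = 34.6°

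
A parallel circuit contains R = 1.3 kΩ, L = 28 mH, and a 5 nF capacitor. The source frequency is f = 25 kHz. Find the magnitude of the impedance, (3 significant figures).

1050 Ω

ω = 2πf = 157100 rad/s
X_L = ωL = 4400 Ω
X_C = 1/(ωC) = 1270 Ω
Parallel: admittances add. Y = 1/R + 1/(jωL) + jωC
Y = (0.000769 + j0.000558) S
|Y| = 0.000950 S → |Z| = 1/|Y| = 1050 Ω, ∠Z = −∠Y = -36.0°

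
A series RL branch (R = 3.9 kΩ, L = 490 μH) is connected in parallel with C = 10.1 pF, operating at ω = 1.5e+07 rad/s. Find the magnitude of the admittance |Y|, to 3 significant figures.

72.3 μS

X_L = ωL = 7350 Ω
X_C = 1/(ωC) = 6600 Ω
Branch 1 (R+jX_L): Z₁ = 3900 + j7350 Ω, |Z₁| = 8320 Ω
Branch 2 (−jX_C): Z₂ = −j6600 Ω
Parallel: Z = Z₁Z₂/(Z₁+Z₂), |Z| = 13800 Ω, ∠Z = -38.8°
|Y| = 1/|Z| = 72.3 μS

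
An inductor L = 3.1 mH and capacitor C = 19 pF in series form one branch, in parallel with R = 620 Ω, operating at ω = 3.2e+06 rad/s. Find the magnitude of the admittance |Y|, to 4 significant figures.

1.620 mS

X_L = ωL = 9920 Ω
X_C = 1/(ωC) = 16450 Ω
Branch 1: Z₁ = R = 620.0 Ω
Branch 2 (series LC): Z₂ = j(X_L − X_C) = −j6527 Ω
Parallel: Z = Z₁Z₂/(Z₁+Z₂), |Z| = 617.2 Ω, ∠Z = -5.426°
|Y| = 1/|Z| = 1.620 mS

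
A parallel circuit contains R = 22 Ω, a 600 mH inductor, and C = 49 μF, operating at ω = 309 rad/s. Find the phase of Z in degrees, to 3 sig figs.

-12.1°

X_L = ωL = 185 Ω
X_C = 1/(ωC) = 66.0 Ω
Parallel: admittances add. Y = 1/R + 1/(jωL) + jωC
Y = (0.0455 + j0.00975) S
|Y| = 0.0465 S → |Z| = 1/|Y| = 21.5 Ω, ∠Z = −∠Y = -12.1°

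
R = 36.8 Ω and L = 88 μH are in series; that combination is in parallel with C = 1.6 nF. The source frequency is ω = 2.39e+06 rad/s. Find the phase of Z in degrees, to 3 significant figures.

X_L = ωL = 210 Ω
X_C = 1/(ωC) = 262 Ω
Branch 1 (R+jX_L): Z₁ = 36.8 + j210 Ω, |Z₁| = 214 Ω
Branch 2 (−jX_C): Z₂ = −j262 Ω
Parallel: Z = Z₁Z₂/(Z₁+Z₂), |Z| = 886 Ω, ∠Z = 44.4°

44.4°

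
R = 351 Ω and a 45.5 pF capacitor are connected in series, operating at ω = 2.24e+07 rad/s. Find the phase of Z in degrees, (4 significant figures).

-70.32°

X_C = 1/(ωC) = 981.2 Ω
Z = 351.0 − j981.2 Ω
|Z| = √(351.0² + 981.2²) = 1042 Ω
∠Z = arctan(-981.2/351.0) = -70.32°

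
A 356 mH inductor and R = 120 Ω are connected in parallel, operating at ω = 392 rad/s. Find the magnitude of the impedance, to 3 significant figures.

X_L = ωL = 140 Ω
Parallel: admittances add. Y = 1/R + 1/(jωL)
Y = (0.00833 − j0.00717) S
|Y| = 0.0110 S → |Z| = 1/|Y| = 91.0 Ω, ∠Z = −∠Y = 40.7°

91.0 Ω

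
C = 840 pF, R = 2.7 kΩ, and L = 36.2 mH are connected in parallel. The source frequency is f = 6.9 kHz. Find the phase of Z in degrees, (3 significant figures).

58.3°

ω = 2πf = 43350 rad/s
X_L = ωL = 1570 Ω
X_C = 1/(ωC) = 27500 Ω
Parallel: admittances add. Y = 1/R + 1/(jωL) + jωC
Y = (0.000370 − j0.000601) S
|Y| = 0.000706 S → |Z| = 1/|Y| = 1420 Ω, ∠Z = −∠Y = 58.3°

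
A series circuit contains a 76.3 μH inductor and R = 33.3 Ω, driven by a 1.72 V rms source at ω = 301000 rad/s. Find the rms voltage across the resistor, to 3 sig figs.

X_L = ωL = 23.0 Ω
Z = 33.3 + j23.0 Ω
|Z| = √(33.3² + 23.0²) = 40.5 Ω
I = V/|Z| = 42.5 mA
V_R = I·|Z_R| = 0.0425 × 33.3 = 1.42 V

1.42 V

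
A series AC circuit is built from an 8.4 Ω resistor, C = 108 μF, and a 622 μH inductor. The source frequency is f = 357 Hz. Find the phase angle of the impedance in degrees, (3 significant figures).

-18.0°

ω = 2πf = 2243 rad/s
X_L = ωL = 1.40 Ω
X_C = 1/(ωC) = 4.13 Ω
Net reactance X = X_L − X_C = -2.73 Ω
Z = 8.40 − j2.73 Ω
|Z| = √(8.40² + 2.73²) = 8.83 Ω
∠Z = arctan(-2.73/8.40) = -18.0°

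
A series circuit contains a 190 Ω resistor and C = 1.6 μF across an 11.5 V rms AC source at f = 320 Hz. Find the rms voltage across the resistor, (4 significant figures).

ω = 2πf = 2011 rad/s
X_C = 1/(ωC) = 310.8 Ω
Z = 190.0 − j310.8 Ω
|Z| = √(190.0² + 310.8²) = 364.3 Ω
I = V/|Z| = 31.57 mA
V_R = I·|Z_R| = 0.03157 × 190.0 = 5.998 V

5.998 V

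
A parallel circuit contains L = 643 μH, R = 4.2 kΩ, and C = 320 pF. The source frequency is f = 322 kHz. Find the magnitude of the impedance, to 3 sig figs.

ω = 2πf = 2.023e+06 rad/s
X_L = ωL = 1300 Ω
X_C = 1/(ωC) = 1540 Ω
Parallel: admittances add. Y = 1/R + 1/(jωL) + jωC
Y = (0.000238 − j0.000121) S
|Y| = 0.000267 S → |Z| = 1/|Y| = 3740 Ω, ∠Z = −∠Y = 27.0°

3740 Ω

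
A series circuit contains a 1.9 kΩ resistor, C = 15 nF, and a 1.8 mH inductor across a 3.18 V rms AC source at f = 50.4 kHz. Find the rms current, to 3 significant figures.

1.64 mA

ω = 2πf = 316700 rad/s
X_L = ωL = 570 Ω
X_C = 1/(ωC) = 211 Ω
Net reactance X = X_L − X_C = 359 Ω
Z = 1900 + j359 Ω
|Z| = √(1900² + 359²) = 1930 Ω
I = V/|Z| = 3.18/1930 = 1.64 mA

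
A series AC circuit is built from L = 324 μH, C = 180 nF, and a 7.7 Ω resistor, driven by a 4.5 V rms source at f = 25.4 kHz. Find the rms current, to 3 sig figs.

ω = 2πf = 159600 rad/s
X_L = ωL = 51.7 Ω
X_C = 1/(ωC) = 34.8 Ω
Net reactance X = X_L − X_C = 16.9 Ω
Z = 7.70 + j16.9 Ω
|Z| = √(7.70² + 16.9²) = 18.6 Ω
I = V/|Z| = 4.5/18.6 = 242 mA

242 mA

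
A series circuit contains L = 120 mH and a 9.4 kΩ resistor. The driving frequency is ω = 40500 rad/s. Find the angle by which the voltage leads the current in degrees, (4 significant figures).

27.34°

X_L = ωL = 4860 Ω
Z = 9400 + j4860 Ω
|Z| = √(9400² + 4860²) = 10580 Ω
∠Z = arctan(4860/9400) = 27.34°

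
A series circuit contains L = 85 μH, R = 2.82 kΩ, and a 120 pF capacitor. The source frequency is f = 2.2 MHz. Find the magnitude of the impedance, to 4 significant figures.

2877 Ω

ω = 2πf = 1.382e+07 rad/s
X_L = ωL = 1175 Ω
X_C = 1/(ωC) = 602.9 Ω
Net reactance X = X_L − X_C = 572.1 Ω
Z = 2820 + j572.1 Ω
|Z| = √(2820² + 572.1²) = 2877 Ω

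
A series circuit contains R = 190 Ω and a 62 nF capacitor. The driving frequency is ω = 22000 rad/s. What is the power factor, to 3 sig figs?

X_C = 1/(ωC) = 733 Ω
Z = 190 − j733 Ω
|Z| = √(190² + 733²) = 757 Ω
∠Z = arctan(-733/190) = -75.5°
cos φ = cos(-75.5°) = 0.251

0.251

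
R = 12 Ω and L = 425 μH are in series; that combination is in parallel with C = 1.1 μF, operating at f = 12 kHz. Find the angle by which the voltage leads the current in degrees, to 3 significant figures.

-79.5°

ω = 2πf = 75400 rad/s
X_L = ωL = 32.0 Ω
X_C = 1/(ωC) = 12.1 Ω
Branch 1 (R+jX_L): Z₁ = 12.0 + j32.0 Ω, |Z₁| = 34.2 Ω
Branch 2 (−jX_C): Z₂ = −j12.1 Ω
Parallel: Z = Z₁Z₂/(Z₁+Z₂), |Z| = 17.7 Ω, ∠Z = -79.5°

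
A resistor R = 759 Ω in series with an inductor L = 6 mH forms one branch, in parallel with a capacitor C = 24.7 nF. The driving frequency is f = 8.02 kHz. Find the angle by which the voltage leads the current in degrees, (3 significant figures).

ω = 2πf = 50390 rad/s
X_L = ωL = 302 Ω
X_C = 1/(ωC) = 803 Ω
Branch 1 (R+jX_L): Z₁ = 759 + j302 Ω, |Z₁| = 817 Ω
Branch 2 (−jX_C): Z₂ = −j803 Ω
Parallel: Z = Z₁Z₂/(Z₁+Z₂), |Z| = 722 Ω, ∠Z = -34.8°

-34.8°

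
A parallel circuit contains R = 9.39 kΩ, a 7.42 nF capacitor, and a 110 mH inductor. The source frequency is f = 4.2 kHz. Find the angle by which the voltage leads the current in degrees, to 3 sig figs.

ω = 2πf = 26390 rad/s
X_L = ωL = 2900 Ω
X_C = 1/(ωC) = 5110 Ω
Parallel: admittances add. Y = 1/R + 1/(jωL) + jωC
Y = (0.000106 − j0.000149) S
|Y| = 0.000183 S → |Z| = 1/|Y| = 5470 Ω, ∠Z = −∠Y = 54.4°

54.4°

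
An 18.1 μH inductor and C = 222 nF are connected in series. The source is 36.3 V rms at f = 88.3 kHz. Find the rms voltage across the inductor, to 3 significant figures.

ω = 2πf = 554800 rad/s
X_L = ωL = 10.0 Ω
X_C = 1/(ωC) = 8.12 Ω
Net reactance X = X_L − X_C = 1.92 Ω
Z = j1.92 Ω
|Z| = √(0² + 1.92²) = 1.92 Ω
I = V/|Z| = 18.9 A
V_L = I·|Z_L| = 18.9 × 10.0 = 190 V

190 V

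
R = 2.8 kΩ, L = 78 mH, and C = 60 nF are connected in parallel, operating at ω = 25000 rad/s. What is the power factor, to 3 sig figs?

0.340

X_L = ωL = 1950 Ω
X_C = 1/(ωC) = 667 Ω
Parallel: admittances add. Y = 1/R + 1/(jωL) + jωC
Y = (0.000357 + j0.000987) S
|Y| = 0.00105 S → |Z| = 1/|Y| = 953 Ω, ∠Z = −∠Y = -70.1°
cos φ = cos(-70.1°) = 0.340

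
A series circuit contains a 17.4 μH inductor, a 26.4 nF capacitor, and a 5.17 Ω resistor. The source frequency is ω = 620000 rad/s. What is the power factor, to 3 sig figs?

0.102

X_L = ωL = 10.8 Ω
X_C = 1/(ωC) = 61.1 Ω
Net reactance X = X_L − X_C = -50.3 Ω
Z = 5.17 − j50.3 Ω
|Z| = √(5.17² + 50.3²) = 50.6 Ω
∠Z = arctan(-50.3/5.17) = -84.1°
cos φ = cos(-84.1°) = 0.102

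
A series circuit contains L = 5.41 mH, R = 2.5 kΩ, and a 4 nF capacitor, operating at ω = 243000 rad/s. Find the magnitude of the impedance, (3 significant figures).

2520 Ω

X_L = ωL = 1310 Ω
X_C = 1/(ωC) = 1030 Ω
Net reactance X = X_L − X_C = 286 Ω
Z = 2500 + j286 Ω
|Z| = √(2500² + 286²) = 2520 Ω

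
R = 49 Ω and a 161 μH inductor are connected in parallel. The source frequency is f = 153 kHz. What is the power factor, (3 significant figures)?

ω = 2πf = 961300 rad/s
X_L = ωL = 155 Ω
Parallel: admittances add. Y = 1/R + 1/(jωL)
Y = (0.0204 − j0.00646) S
|Y| = 0.0214 S → |Z| = 1/|Y| = 46.7 Ω, ∠Z = −∠Y = 17.6°
cos φ = cos(17.6°) = 0.953

0.953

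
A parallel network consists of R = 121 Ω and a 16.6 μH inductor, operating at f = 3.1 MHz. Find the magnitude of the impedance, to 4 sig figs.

ω = 2πf = 1.948e+07 rad/s
X_L = ωL = 323.3 Ω
Parallel: admittances add. Y = 1/R + 1/(jωL)
Y = (0.008264 − j0.003093) S
|Y| = 0.008824 S → |Z| = 1/|Y| = 113.3 Ω, ∠Z = −∠Y = 20.52°

113.3 Ω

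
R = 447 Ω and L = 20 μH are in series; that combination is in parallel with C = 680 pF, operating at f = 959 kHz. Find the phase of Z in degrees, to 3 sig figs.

ω = 2πf = 6.026e+06 rad/s
X_L = ωL = 121 Ω
X_C = 1/(ωC) = 244 Ω
Branch 1 (R+jX_L): Z₁ = 447 + j121 Ω, |Z₁| = 463 Ω
Branch 2 (−jX_C): Z₂ = −j244 Ω
Parallel: Z = Z₁Z₂/(Z₁+Z₂), |Z| = 244 Ω, ∠Z = -59.5°

-59.5°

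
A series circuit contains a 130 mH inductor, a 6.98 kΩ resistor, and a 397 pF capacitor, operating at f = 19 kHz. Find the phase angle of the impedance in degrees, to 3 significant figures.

ω = 2πf = 119400 rad/s
X_L = ωL = 15500 Ω
X_C = 1/(ωC) = 21100 Ω
Net reactance X = X_L − X_C = -5580 Ω
Z = 6980 − j5580 Ω
|Z| = √(6980² + 5580²) = 8940 Ω
∠Z = arctan(-5580/6980) = -38.6°

-38.6°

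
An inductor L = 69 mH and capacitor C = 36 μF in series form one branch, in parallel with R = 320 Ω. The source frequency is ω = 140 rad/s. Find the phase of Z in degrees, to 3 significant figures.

-59.5°

X_L = ωL = 9.66 Ω
X_C = 1/(ωC) = 198 Ω
Branch 1: Z₁ = R = 320 Ω
Branch 2 (series LC): Z₂ = j(X_L − X_C) = −j189 Ω
Parallel: Z = Z₁Z₂/(Z₁+Z₂), |Z| = 163 Ω, ∠Z = -59.5°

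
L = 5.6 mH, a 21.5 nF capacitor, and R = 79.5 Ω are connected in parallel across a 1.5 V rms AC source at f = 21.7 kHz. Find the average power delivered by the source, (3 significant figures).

28.3 mW

ω = 2πf = 136300 rad/s
X_L = ωL = 764 Ω
X_C = 1/(ωC) = 341 Ω
Parallel: admittances add. Y = 1/R + 1/(jωL) + jωC
Y = (0.0126 + j0.00162) S
|Y| = 0.0127 S → |Z| = 1/|Y| = 78.8 Ω, ∠Z = −∠Y = -7.35°
I = V/|Z| = 19.0 mA
P = VI cos φ = 1.5 × 0.0190 × cos(-7.35°) = 28.3 mW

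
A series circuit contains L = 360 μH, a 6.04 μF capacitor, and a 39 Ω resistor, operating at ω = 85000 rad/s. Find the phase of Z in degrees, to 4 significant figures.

X_L = ωL = 30.60 Ω
X_C = 1/(ωC) = 1.948 Ω
Net reactance X = X_L − X_C = 28.65 Ω
Z = 39.00 + j28.65 Ω
|Z| = √(39.00² + 28.65²) = 48.39 Ω
∠Z = arctan(28.65/39.00) = 36.30°

36.30°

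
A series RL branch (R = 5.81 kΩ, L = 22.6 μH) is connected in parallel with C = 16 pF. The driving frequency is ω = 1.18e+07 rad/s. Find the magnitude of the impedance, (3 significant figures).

X_L = ωL = 267 Ω
X_C = 1/(ωC) = 5300 Ω
Branch 1 (R+jX_L): Z₁ = 5810 + j267 Ω, |Z₁| = 5820 Ω
Branch 2 (−jX_C): Z₂ = −j5300 Ω
Parallel: Z = Z₁Z₂/(Z₁+Z₂), |Z| = 4010 Ω, ∠Z = -46.5°

4010 Ω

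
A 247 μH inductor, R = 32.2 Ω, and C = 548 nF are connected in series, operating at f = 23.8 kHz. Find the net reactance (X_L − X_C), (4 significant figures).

ω = 2πf = 149500 rad/s
X_L = ωL = 36.94 Ω
X_C = 1/(ωC) = 12.20 Ω
X = 36.94 − 12.20 = 24.73 Ω

24.73 Ω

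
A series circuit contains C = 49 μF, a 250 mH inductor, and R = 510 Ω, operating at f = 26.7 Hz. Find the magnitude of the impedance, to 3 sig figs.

ω = 2πf = 167.8 rad/s
X_L = ωL = 41.9 Ω
X_C = 1/(ωC) = 122 Ω
Net reactance X = X_L − X_C = -79.7 Ω
Z = 510 − j79.7 Ω
|Z| = √(510² + 79.7²) = 516 Ω

516 Ω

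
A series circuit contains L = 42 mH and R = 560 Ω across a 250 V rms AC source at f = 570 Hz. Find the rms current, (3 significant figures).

431 mA

ω = 2πf = 3581 rad/s
X_L = ωL = 150 Ω
Z = 560 + j150 Ω
|Z| = √(560² + 150²) = 580 Ω
I = V/|Z| = 250/580 = 431 mA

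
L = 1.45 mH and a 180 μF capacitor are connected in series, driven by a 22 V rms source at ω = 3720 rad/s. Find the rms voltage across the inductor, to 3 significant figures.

X_L = ωL = 5.39 Ω
X_C = 1/(ωC) = 1.49 Ω
Net reactance X = X_L − X_C = 3.90 Ω
Z = j3.90 Ω
|Z| = √(0² + 3.90²) = 3.90 Ω
I = V/|Z| = 5.64 A
V_L = I·|Z_L| = 5.64 × 5.39 = 30.4 V

30.4 V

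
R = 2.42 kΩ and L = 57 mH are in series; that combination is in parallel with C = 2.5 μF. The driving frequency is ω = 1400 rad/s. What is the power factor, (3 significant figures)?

X_L = ωL = 79.8 Ω
X_C = 1/(ωC) = 286 Ω
Branch 1 (R+jX_L): Z₁ = 2420 + j79.8 Ω, |Z₁| = 2420 Ω
Branch 2 (−jX_C): Z₂ = −j286 Ω
Parallel: Z = Z₁Z₂/(Z₁+Z₂), |Z| = 285 Ω, ∠Z = -83.2°
cos φ = cos(-83.2°) = 0.118

0.118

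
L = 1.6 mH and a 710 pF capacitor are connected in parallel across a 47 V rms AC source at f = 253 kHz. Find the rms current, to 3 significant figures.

ω = 2πf = 1.59e+06 rad/s
X_L = ωL = 2540 Ω
X_C = 1/(ωC) = 886 Ω
Parallel: admittances add. Y = 1/(jωL) + jωC
Y = (0 + j0.000735) S
|Y| = 0.000735 S → |Z| = 1/|Y| = 1360 Ω, ∠Z = −∠Y = -90.0°
I = V/|Z| = 47/1360 = 34.6 mA

34.6 mA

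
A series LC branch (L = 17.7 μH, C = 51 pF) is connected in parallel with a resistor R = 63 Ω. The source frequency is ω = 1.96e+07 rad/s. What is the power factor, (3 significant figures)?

0.995

X_L = ωL = 347 Ω
X_C = 1/(ωC) = 1000 Ω
Branch 1: Z₁ = R = 63.0 Ω
Branch 2 (series LC): Z₂ = j(X_L − X_C) = −j653 Ω
Parallel: Z = Z₁Z₂/(Z₁+Z₂), |Z| = 62.7 Ω, ∠Z = -5.51°
cos φ = cos(-5.51°) = 0.995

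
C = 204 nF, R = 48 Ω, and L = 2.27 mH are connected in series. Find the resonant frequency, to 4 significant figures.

7.396 kHz

ω₀ = 1/√(LC) = 1/√(0.00227 × 2.04e-07) = 46470 rad/s
f₀ = ω₀/(2π) = 7.396 kHz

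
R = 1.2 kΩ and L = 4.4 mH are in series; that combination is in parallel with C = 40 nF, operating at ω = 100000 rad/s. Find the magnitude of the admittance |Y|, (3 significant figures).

3.80 mS

X_L = ωL = 440 Ω
X_C = 1/(ωC) = 250 Ω
Branch 1 (R+jX_L): Z₁ = 1200 + j440 Ω, |Z₁| = 1280 Ω
Branch 2 (−jX_C): Z₂ = −j250 Ω
Parallel: Z = Z₁Z₂/(Z₁+Z₂), |Z| = 263 Ω, ∠Z = -78.9°
|Y| = 1/|Z| = 3.80 mS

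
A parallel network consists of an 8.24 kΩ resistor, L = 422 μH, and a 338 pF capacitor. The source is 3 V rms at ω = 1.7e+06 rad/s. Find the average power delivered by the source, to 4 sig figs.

X_L = ωL = 717.4 Ω
X_C = 1/(ωC) = 1740 Ω
Parallel: admittances add. Y = 1/R + 1/(jωL) + jωC
Y = (0.0001214 − j0.0008193) S
|Y| = 0.0008283 S → |Z| = 1/|Y| = 1207 Ω, ∠Z = −∠Y = 81.57°
I = V/|Z| = 2.485 mA
P = VI cos φ = 3 × 0.002485 × cos(81.57°) = 1.092 mW

1.092 mW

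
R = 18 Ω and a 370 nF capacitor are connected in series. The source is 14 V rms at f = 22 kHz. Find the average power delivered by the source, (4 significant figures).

ω = 2πf = 138200 rad/s
X_C = 1/(ωC) = 19.55 Ω
Z = 18.00 − j19.55 Ω
|Z| = √(18.00² + 19.55²) = 26.58 Ω
∠Z = arctan(-19.55/18.00) = -47.37°
I = V/|Z| = 526.8 mA
P = VI cos φ = 14 × 0.5268 × cos(-47.37°) = 4.995 W

4.995 W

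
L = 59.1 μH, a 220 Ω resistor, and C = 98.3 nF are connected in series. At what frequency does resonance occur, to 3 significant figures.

ω₀ = 1/√(LC) = 1/√(5.91e-05 × 9.83e-08) = 414900 rad/s
f₀ = ω₀/(2π) = 66.0 kHz

66.0 kHz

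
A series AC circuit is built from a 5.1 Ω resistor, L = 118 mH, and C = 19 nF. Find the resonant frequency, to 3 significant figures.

ω₀ = 1/√(LC) = 1/√(0.118 × 1.9e-08) = 21120 rad/s
f₀ = ω₀/(2π) = 3.36 kHz

3.36 kHz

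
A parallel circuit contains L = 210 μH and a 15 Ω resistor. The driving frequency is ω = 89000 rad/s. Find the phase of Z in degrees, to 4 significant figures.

38.75°

X_L = ωL = 18.69 Ω
Parallel: admittances add. Y = 1/R + 1/(jωL)
Y = (0.06667 − j0.05350) S
|Y| = 0.08548 S → |Z| = 1/|Y| = 11.70 Ω, ∠Z = −∠Y = 38.75°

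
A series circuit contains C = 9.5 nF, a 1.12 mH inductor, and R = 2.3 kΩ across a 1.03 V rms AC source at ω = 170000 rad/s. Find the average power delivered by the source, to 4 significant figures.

X_L = ωL = 190.4 Ω
X_C = 1/(ωC) = 619.2 Ω
Net reactance X = X_L − X_C = -428.8 Ω
Z = 2300 − j428.8 Ω
|Z| = √(2300² + 428.8²) = 2340 Ω
∠Z = arctan(-428.8/2300) = -10.56°
I = V/|Z| = 440.2 μA
P = VI cos φ = 1.03 × 0.0004402 × cos(-10.56°) = 445.8 μW

445.8 μW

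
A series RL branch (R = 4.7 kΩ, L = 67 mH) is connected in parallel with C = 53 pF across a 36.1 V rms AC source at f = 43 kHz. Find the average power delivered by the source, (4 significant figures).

ω = 2πf = 270200 rad/s
X_L = ωL = 18100 Ω
X_C = 1/(ωC) = 69840 Ω
Branch 1 (R+jX_L): Z₁ = 4700 + j18100 Ω, |Z₁| = 18700 Ω
Branch 2 (−jX_C): Z₂ = −j69840 Ω
Parallel: Z = Z₁Z₂/(Z₁+Z₂), |Z| = 25140 Ω, ∠Z = 70.25°
I = V/|Z| = 1.436 mA
P = VI cos φ = 36.1 × 0.001436 × cos(70.25°) = 17.51 mW

17.51 mW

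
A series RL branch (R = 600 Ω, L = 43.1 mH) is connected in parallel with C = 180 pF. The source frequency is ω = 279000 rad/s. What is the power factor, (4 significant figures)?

0.1254

X_L = ωL = 12020 Ω
X_C = 1/(ωC) = 19910 Ω
Branch 1 (R+jX_L): Z₁ = 600.0 + j12020 Ω, |Z₁| = 12040 Ω
Branch 2 (−jX_C): Z₂ = −j19910 Ω
Parallel: Z = Z₁Z₂/(Z₁+Z₂), |Z| = 30310 Ω, ∠Z = 82.79°
cos φ = cos(82.79°) = 0.1254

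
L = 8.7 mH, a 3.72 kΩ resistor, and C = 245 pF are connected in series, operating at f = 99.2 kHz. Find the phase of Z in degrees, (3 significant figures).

-16.8°

ω = 2πf = 623300 rad/s
X_L = ωL = 5420 Ω
X_C = 1/(ωC) = 6550 Ω
Net reactance X = X_L − X_C = -1130 Ω
Z = 3720 − j1130 Ω
|Z| = √(3720² + 1130²) = 3890 Ω
∠Z = arctan(-1130/3720) = -16.8°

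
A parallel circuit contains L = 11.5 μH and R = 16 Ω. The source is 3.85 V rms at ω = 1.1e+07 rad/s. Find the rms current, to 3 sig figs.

243 mA

X_L = ωL = 126 Ω
Parallel: admittances add. Y = 1/R + 1/(jωL)
Y = (0.0625 − j0.00791) S
|Y| = 0.0630 S → |Z| = 1/|Y| = 15.9 Ω, ∠Z = −∠Y = 7.21°
I = V/|Z| = 3.85/15.9 = 243 mA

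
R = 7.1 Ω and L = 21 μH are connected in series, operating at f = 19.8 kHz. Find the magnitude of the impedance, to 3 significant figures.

ω = 2πf = 124400 rad/s
X_L = ωL = 2.61 Ω
Z = 7.10 + j2.61 Ω
|Z| = √(7.10² + 2.61²) = 7.57 Ω

7.57 Ω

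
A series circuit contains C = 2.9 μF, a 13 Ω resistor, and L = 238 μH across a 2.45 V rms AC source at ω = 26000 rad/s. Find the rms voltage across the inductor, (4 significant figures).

X_L = ωL = 6.188 Ω
X_C = 1/(ωC) = 13.26 Ω
Net reactance X = X_L − X_C = -7.075 Ω
Z = 13.00 − j7.075 Ω
|Z| = √(13.00² + 7.075²) = 14.80 Ω
I = V/|Z| = 165.5 mA
V_L = I·|Z_L| = 0.1655 × 6.188 = 1.024 V

1.024 V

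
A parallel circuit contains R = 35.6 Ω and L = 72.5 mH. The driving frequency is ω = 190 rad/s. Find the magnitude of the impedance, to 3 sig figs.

X_L = ωL = 13.8 Ω
Parallel: admittances add. Y = 1/R + 1/(jωL)
Y = (0.0281 − j0.0726) S
|Y| = 0.0778 S → |Z| = 1/|Y| = 12.8 Ω, ∠Z = −∠Y = 68.8°

12.8 Ω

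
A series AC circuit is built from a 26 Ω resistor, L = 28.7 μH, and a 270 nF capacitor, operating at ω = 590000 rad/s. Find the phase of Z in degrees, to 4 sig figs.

22.29°

X_L = ωL = 16.93 Ω
X_C = 1/(ωC) = 6.277 Ω
Net reactance X = X_L − X_C = 10.66 Ω
Z = 26.00 + j10.66 Ω
|Z| = √(26.00² + 10.66²) = 28.10 Ω
∠Z = arctan(10.66/26.00) = 22.29°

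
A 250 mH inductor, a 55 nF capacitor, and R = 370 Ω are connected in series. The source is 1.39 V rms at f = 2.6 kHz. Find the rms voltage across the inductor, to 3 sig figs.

ω = 2πf = 16340 rad/s
X_L = ωL = 4080 Ω
X_C = 1/(ωC) = 1110 Ω
Net reactance X = X_L − X_C = 2970 Ω
Z = 370 + j2970 Ω
|Z| = √(370² + 2970²) = 2990 Ω
I = V/|Z| = 464 μA
V_L = I·|Z_L| = 0.000464 × 4080 = 1.90 V

1.90 V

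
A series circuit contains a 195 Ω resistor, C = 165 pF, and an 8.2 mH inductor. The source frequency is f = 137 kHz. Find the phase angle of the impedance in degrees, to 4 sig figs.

5.226°

ω = 2πf = 860800 rad/s
X_L = ωL = 7059 Ω
X_C = 1/(ωC) = 7041 Ω
Net reactance X = X_L − X_C = 17.83 Ω
Z = 195.0 + j17.83 Ω
|Z| = √(195.0² + 17.83²) = 195.8 Ω
∠Z = arctan(17.83/195.0) = 5.226°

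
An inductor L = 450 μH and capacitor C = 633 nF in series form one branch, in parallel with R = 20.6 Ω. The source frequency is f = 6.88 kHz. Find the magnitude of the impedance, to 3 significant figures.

13.2 Ω

ω = 2πf = 43230 rad/s
X_L = ωL = 19.5 Ω
X_C = 1/(ωC) = 36.5 Ω
Branch 1: Z₁ = R = 20.6 Ω
Branch 2 (series LC): Z₂ = j(X_L − X_C) = −j17.1 Ω
Parallel: Z = Z₁Z₂/(Z₁+Z₂), |Z| = 13.2 Ω, ∠Z = -50.3°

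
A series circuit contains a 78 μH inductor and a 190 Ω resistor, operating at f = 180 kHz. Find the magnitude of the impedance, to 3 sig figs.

209 Ω

ω = 2πf = 1.131e+06 rad/s
X_L = ωL = 88.2 Ω
Z = 190 + j88.2 Ω
|Z| = √(190² + 88.2²) = 209 Ω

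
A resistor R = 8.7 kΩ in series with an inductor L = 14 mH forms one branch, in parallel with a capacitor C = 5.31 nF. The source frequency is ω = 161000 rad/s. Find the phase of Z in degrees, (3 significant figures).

-82.6°

X_L = ωL = 2250 Ω
X_C = 1/(ωC) = 1170 Ω
Branch 1 (R+jX_L): Z₁ = 8700 + j2250 Ω, |Z₁| = 8990 Ω
Branch 2 (−jX_C): Z₂ = −j1170 Ω
Parallel: Z = Z₁Z₂/(Z₁+Z₂), |Z| = 1200 Ω, ∠Z = -82.6°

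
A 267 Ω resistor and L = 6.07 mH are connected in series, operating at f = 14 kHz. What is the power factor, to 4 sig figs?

0.4473

ω = 2πf = 87960 rad/s
X_L = ωL = 533.9 Ω
Z = 267.0 + j533.9 Ω
|Z| = √(267.0² + 533.9²) = 597.0 Ω
∠Z = arctan(533.9/267.0) = 63.43°
cos φ = cos(63.43°) = 0.4473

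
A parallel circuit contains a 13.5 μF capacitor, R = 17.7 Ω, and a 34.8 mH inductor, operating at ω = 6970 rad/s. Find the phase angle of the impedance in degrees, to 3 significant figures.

X_L = ωL = 243 Ω
X_C = 1/(ωC) = 10.6 Ω
Parallel: admittances add. Y = 1/R + 1/(jωL) + jωC
Y = (0.0565 + j0.0900) S
|Y| = 0.106 S → |Z| = 1/|Y| = 9.41 Ω, ∠Z = −∠Y = -57.9°

-57.9°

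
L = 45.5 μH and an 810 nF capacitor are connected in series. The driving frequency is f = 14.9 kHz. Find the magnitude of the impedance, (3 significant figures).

8.93 Ω

ω = 2πf = 93620 rad/s
X_L = ωL = 4.26 Ω
X_C = 1/(ωC) = 13.2 Ω
Net reactance X = X_L − X_C = -8.93 Ω
Z = − j8.93 Ω
|Z| = √(0² + 8.93²) = 8.93 Ω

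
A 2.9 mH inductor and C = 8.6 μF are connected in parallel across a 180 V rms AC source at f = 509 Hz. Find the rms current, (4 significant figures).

14.46 A

ω = 2πf = 3198 rad/s
X_L = ωL = 9.275 Ω
X_C = 1/(ωC) = 36.36 Ω
Parallel: admittances add. Y = 1/(jωL) + jωC
Y = (0 − j0.08032) S
|Y| = 0.08032 S → |Z| = 1/|Y| = 12.45 Ω, ∠Z = −∠Y = 90.00°
I = V/|Z| = 180/12.45 = 14.46 A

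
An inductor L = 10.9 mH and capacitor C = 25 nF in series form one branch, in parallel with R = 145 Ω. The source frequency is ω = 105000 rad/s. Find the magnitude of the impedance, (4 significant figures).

X_L = ωL = 1144 Ω
X_C = 1/(ωC) = 381.0 Ω
Branch 1: Z₁ = R = 145.0 Ω
Branch 2 (series LC): Z₂ = j(X_L − X_C) = j763.5 Ω
Parallel: Z = Z₁Z₂/(Z₁+Z₂), |Z| = 142.5 Ω, ∠Z = 10.75°

142.5 Ω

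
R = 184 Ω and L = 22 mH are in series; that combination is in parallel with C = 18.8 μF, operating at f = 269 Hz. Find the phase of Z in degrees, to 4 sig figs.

-80.35°

ω = 2πf = 1690 rad/s
X_L = ωL = 37.18 Ω
X_C = 1/(ωC) = 31.47 Ω
Branch 1 (R+jX_L): Z₁ = 184.0 + j37.18 Ω, |Z₁| = 187.7 Ω
Branch 2 (−jX_C): Z₂ = −j31.47 Ω
Parallel: Z = Z₁Z₂/(Z₁+Z₂), |Z| = 32.09 Ω, ∠Z = -80.35°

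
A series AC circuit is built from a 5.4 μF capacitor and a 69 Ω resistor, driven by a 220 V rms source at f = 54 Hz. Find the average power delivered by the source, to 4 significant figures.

11.03 W

ω = 2πf = 339.3 rad/s
X_C = 1/(ωC) = 545.8 Ω
Z = 69.00 − j545.8 Ω
|Z| = √(69.00² + 545.8²) = 550.1 Ω
∠Z = arctan(-545.8/69.00) = -82.79°
I = V/|Z| = 399.9 mA
P = VI cos φ = 220 × 0.3999 × cos(-82.79°) = 11.03 W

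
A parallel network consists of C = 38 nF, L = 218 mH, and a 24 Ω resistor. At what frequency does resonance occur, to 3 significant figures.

ω₀ = 1/√(LC) = 1/√(0.218 × 3.8e-08) = 10990 rad/s
f₀ = ω₀/(2π) = 1.75 kHz

1.75 kHz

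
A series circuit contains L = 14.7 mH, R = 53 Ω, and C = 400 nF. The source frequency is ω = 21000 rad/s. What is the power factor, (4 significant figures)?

X_L = ωL = 308.7 Ω
X_C = 1/(ωC) = 119.0 Ω
Net reactance X = X_L − X_C = 189.7 Ω
Z = 53.00 + j189.7 Ω
|Z| = √(53.00² + 189.7²) = 196.9 Ω
∠Z = arctan(189.7/53.00) = 74.39°
cos φ = cos(74.39°) = 0.2691

0.2691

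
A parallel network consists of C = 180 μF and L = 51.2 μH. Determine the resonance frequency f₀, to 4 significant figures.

ω₀ = 1/√(LC) = 1/√(5.12e-05 × 0.00018) = 10420 rad/s
f₀ = ω₀/(2π) = 1.658 kHz

1.658 kHz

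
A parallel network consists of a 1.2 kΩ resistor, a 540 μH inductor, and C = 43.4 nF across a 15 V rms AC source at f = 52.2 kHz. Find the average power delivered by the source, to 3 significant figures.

187 mW

ω = 2πf = 328000 rad/s
X_L = ωL = 177 Ω
X_C = 1/(ωC) = 70.3 Ω
Parallel: admittances add. Y = 1/R + 1/(jωL) + jωC
Y = (0.000833 + j0.00859) S
|Y| = 0.00863 S → |Z| = 1/|Y| = 116 Ω, ∠Z = −∠Y = -84.5°
I = V/|Z| = 129 mA
P = VI cos φ = 15 × 0.129 × cos(-84.5°) = 187 mW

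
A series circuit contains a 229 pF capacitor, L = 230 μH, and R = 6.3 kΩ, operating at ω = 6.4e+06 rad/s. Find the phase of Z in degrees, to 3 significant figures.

7.14°

X_L = ωL = 1470 Ω
X_C = 1/(ωC) = 682 Ω
Net reactance X = X_L − X_C = 790 Ω
Z = 6300 + j790 Ω
|Z| = √(6300² + 790²) = 6350 Ω
∠Z = arctan(790/6300) = 7.14°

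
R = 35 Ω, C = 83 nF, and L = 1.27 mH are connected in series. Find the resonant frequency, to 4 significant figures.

15.50 kHz

ω₀ = 1/√(LC) = 1/√(0.00127 × 8.3e-08) = 97400 rad/s
f₀ = ω₀/(2π) = 15.50 kHz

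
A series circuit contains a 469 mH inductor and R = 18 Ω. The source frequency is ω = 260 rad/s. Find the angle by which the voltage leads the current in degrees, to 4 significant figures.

X_L = ωL = 121.9 Ω
Z = 18.00 + j121.9 Ω
|Z| = √(18.00² + 121.9²) = 123.3 Ω
∠Z = arctan(121.9/18.00) = 81.60°

81.60°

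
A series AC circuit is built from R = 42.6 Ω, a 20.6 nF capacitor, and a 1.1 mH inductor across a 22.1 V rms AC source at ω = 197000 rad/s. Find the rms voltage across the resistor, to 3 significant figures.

18.1 V

X_L = ωL = 217 Ω
X_C = 1/(ωC) = 246 Ω
Net reactance X = X_L − X_C = -29.7 Ω
Z = 42.6 − j29.7 Ω
|Z| = √(42.6² + 29.7²) = 51.9 Ω
I = V/|Z| = 425 mA
V_R = I·|Z_R| = 0.425 × 42.6 = 18.1 V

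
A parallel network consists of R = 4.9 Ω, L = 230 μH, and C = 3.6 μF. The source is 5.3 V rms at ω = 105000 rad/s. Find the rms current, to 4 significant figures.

2.086 A

X_L = ωL = 24.15 Ω
X_C = 1/(ωC) = 2.646 Ω
Parallel: admittances add. Y = 1/R + 1/(jωL) + jωC
Y = (0.2041 + j0.3366) S
|Y| = 0.3936 S → |Z| = 1/|Y| = 2.540 Ω, ∠Z = −∠Y = -58.77°
I = V/|Z| = 5.3/2.540 = 2.086 A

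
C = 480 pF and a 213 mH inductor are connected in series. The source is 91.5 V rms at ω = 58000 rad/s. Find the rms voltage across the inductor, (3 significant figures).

48.0 V

X_L = ωL = 12400 Ω
X_C = 1/(ωC) = 35900 Ω
Net reactance X = X_L − X_C = -23600 Ω
Z = − j23600 Ω
|Z| = √(0² + 23600²) = 23600 Ω
I = V/|Z| = 3.88 mA
V_L = I·|Z_L| = 0.00388 × 12400 = 48.0 V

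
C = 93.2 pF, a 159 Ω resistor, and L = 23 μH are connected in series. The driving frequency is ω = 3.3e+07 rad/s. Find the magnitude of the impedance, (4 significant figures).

462.1 Ω

X_L = ωL = 759.0 Ω
X_C = 1/(ωC) = 325.1 Ω
Net reactance X = X_L − X_C = 433.9 Ω
Z = 159.0 + j433.9 Ω
|Z| = √(159.0² + 433.9²) = 462.1 Ω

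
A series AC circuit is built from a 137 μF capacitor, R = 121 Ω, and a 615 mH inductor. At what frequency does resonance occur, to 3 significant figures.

17.3 Hz

ω₀ = 1/√(LC) = 1/√(0.615 × 0.000137) = 108.9 rad/s
f₀ = ω₀/(2π) = 17.3 Hz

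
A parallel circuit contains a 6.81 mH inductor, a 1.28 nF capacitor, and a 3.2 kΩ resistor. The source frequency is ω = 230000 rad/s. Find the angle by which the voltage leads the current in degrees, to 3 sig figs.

47.8°

X_L = ωL = 1570 Ω
X_C = 1/(ωC) = 3400 Ω
Parallel: admittances add. Y = 1/R + 1/(jωL) + jωC
Y = (0.000313 − j0.000344) S
|Y| = 0.000465 S → |Z| = 1/|Y| = 2150 Ω, ∠Z = −∠Y = 47.8°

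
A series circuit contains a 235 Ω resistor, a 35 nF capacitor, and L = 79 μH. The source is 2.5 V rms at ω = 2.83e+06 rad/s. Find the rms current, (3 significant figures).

7.87 mA

X_L = ωL = 224 Ω
X_C = 1/(ωC) = 10.1 Ω
Net reactance X = X_L − X_C = 213 Ω
Z = 235 + j213 Ω
|Z| = √(235² + 213²) = 317 Ω
I = V/|Z| = 2.5/317 = 7.87 mA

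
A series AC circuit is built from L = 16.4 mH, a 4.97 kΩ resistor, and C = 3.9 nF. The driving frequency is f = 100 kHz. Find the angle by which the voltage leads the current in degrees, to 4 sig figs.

ω = 2πf = 628300 rad/s
X_L = ωL = 10300 Ω
X_C = 1/(ωC) = 408.1 Ω
Net reactance X = X_L − X_C = 9896 Ω
Z = 4970 + j9896 Ω
|Z| = √(4970² + 9896²) = 11070 Ω
∠Z = arctan(9896/4970) = 63.33°

63.33°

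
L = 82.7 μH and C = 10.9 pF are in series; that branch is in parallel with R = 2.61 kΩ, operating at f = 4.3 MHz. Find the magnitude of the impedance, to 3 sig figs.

1060 Ω

ω = 2πf = 2.702e+07 rad/s
X_L = ωL = 2230 Ω
X_C = 1/(ωC) = 3400 Ω
Branch 1: Z₁ = R = 2610 Ω
Branch 2 (series LC): Z₂ = j(X_L − X_C) = −j1160 Ω
Parallel: Z = Z₁Z₂/(Z₁+Z₂), |Z| = 1060 Ω, ∠Z = -66.0°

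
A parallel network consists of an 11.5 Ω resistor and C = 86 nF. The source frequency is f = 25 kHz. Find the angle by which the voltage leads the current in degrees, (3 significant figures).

-8.83°

ω = 2πf = 157100 rad/s
X_C = 1/(ωC) = 74.0 Ω
Parallel: admittances add. Y = 1/R + jωC
Y = (0.0870 + j0.0135) S
|Y| = 0.0880 S → |Z| = 1/|Y| = 11.4 Ω, ∠Z = −∠Y = -8.83°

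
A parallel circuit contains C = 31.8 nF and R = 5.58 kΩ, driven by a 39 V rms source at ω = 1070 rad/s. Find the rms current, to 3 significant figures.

X_C = 1/(ωC) = 29400 Ω
Parallel: admittances add. Y = 1/R + jωC
Y = (0.000179 + j3.4e-05) S
|Y| = 0.000182 S → |Z| = 1/|Y| = 5480 Ω, ∠Z = −∠Y = -10.8°
I = V/|Z| = 39/5480 = 7.11 mA

7.11 mA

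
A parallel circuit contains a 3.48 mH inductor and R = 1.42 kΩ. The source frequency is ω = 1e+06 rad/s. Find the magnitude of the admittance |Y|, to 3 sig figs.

X_L = ωL = 3480 Ω
Parallel: admittances add. Y = 1/R + 1/(jωL)
Y = (0.000704 − j0.000287) S
|Y| = 0.000761 S → |Z| = 1/|Y| = 1310 Ω, ∠Z = −∠Y = 22.2°

761 μS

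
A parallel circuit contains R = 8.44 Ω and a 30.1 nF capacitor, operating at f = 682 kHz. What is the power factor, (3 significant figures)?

ω = 2πf = 4.285e+06 rad/s
X_C = 1/(ωC) = 7.75 Ω
Parallel: admittances add. Y = 1/R + jωC
Y = (0.118 + j0.129) S
|Y| = 0.175 S → |Z| = 1/|Y| = 5.71 Ω, ∠Z = −∠Y = -47.4°
cos φ = cos(-47.4°) = 0.676

0.676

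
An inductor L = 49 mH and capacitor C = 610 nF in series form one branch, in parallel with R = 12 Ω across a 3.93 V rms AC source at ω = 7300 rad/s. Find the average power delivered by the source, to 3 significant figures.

1.29 W

X_L = ωL = 358 Ω
X_C = 1/(ωC) = 225 Ω
Branch 1: Z₁ = R = 12.0 Ω
Branch 2 (series LC): Z₂ = j(X_L − X_C) = j133 Ω
Parallel: Z = Z₁Z₂/(Z₁+Z₂), |Z| = 12.0 Ω, ∠Z = 5.15°
I = V/|Z| = 329 mA
P = VI cos φ = 3.93 × 0.329 × cos(5.15°) = 1.29 W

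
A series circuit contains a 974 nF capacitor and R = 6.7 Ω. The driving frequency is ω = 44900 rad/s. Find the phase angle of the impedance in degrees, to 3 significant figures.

-73.7°

X_C = 1/(ωC) = 22.9 Ω
Z = 6.70 − j22.9 Ω
|Z| = √(6.70² + 22.9²) = 23.8 Ω
∠Z = arctan(-22.9/6.70) = -73.7°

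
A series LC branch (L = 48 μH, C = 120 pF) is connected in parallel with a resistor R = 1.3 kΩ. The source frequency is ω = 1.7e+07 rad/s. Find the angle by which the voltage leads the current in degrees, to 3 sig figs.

75.9°

X_L = ωL = 816 Ω
X_C = 1/(ωC) = 490 Ω
Branch 1: Z₁ = R = 1300 Ω
Branch 2 (series LC): Z₂ = j(X_L − X_C) = j326 Ω
Parallel: Z = Z₁Z₂/(Z₁+Z₂), |Z| = 316 Ω, ∠Z = 75.9°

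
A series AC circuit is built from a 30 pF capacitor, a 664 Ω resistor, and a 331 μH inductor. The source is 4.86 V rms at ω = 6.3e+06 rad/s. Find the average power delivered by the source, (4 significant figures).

X_L = ωL = 2085 Ω
X_C = 1/(ωC) = 5291 Ω
Net reactance X = X_L − X_C = -3206 Ω
Z = 664.0 − j3206 Ω
|Z| = √(664.0² + 3206²) = 3274 Ω
∠Z = arctan(-3206/664.0) = -78.30°
I = V/|Z| = 1.485 mA
P = VI cos φ = 4.86 × 0.001485 × cos(-78.30°) = 1.463 mW

1.463 mW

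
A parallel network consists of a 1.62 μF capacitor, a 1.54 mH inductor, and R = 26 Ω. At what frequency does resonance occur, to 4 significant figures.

ω₀ = 1/√(LC) = 1/√(0.00154 × 1.62e-06) = 20020 rad/s
f₀ = ω₀/(2π) = 3.186 kHz

3.186 kHz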